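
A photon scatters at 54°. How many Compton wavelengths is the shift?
0.4122 λ_C

The Compton shift formula is:
Δλ = λ_C(1 - cos θ)

Dividing both sides by λ_C:
Δλ/λ_C = 1 - cos θ

For θ = 54°:
Δλ/λ_C = 1 - cos(54°)
Δλ/λ_C = 1 - 0.5878
Δλ/λ_C = 0.4122

This means the shift is 0.4122 × λ_C = 1.0002 pm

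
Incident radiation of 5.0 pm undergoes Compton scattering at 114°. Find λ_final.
8.4132 pm

Using the Compton scattering formula:
λ' = λ + Δλ = λ + λ_C(1 - cos θ)

Given:
- Initial wavelength λ = 5.0 pm
- Scattering angle θ = 114°
- Compton wavelength λ_C ≈ 2.4263 pm

Calculate the shift:
Δλ = 2.4263 × (1 - cos(114°))
Δλ = 2.4263 × 1.4067
Δλ = 3.4132 pm

Final wavelength:
λ' = 5.0 + 3.4132 = 8.4132 pm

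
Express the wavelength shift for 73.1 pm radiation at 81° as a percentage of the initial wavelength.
2.7999%

Calculate the Compton shift:
Δλ = λ_C(1 - cos(81°))
Δλ = 2.4263 × (1 - cos(81°))
Δλ = 2.4263 × 0.8436
Δλ = 2.0468 pm

Percentage change:
(Δλ/λ₀) × 100 = (2.0468/73.1) × 100
= 2.7999%

(Intermediate values are shown rounded; full precision is carried through to the final answer.)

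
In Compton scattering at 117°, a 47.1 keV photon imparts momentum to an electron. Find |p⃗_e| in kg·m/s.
4.0418e-23 kg·m/s

The electron is initially at rest, so by conservation of momentum:
p⃗_e = p⃗₀ − p⃗'  (incident photon momentum minus scattered photon momentum)

Photon momentum magnitudes (p = h/λ = E/c):
λ₀ = hc/E₀ = 26.3236 pm → p₀ = h/λ₀ = 2.5172e-23 kg·m/s
Δλ = λ_C(1 − cos 117°) = 3.5278 pm
λ' = 29.8514 pm → p' = h/λ' = 2.2197e-23 kg·m/s

The scattered photon makes angle θ = 117° with the incident direction, so by the law of cosines:
|p⃗_e|² = p₀² + p'² − 2p₀p'cos θ
|p⃗_e|² = (2.5172e-23)² + (2.2197e-23)² − 2·2.5172e-23·2.2197e-23·cos(117°)
|p⃗_e| = 4.0418e-23 kg·m/s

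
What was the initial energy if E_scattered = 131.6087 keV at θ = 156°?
259.4998 keV

Convert final energy to wavelength (hc ≈ 1239.842 keV·pm):
λ' = hc/E' = 1239.842 / 131.6087 = 9.4207 pm

Calculate the Compton shift:
Δλ = λ_C(1 - cos(156°))
Δλ = 2.4263 × (1 - cos(156°))
Δλ = 4.6429 pm

Initial wavelength:
λ = λ' - Δλ = 9.4207 - 4.6429 = 4.7778 pm

Initial energy:
E = hc/λ = 1239.842 / 4.7778 = 259.4998 keV

(Intermediate values are shown rounded; full precision is carried through to the final answer.)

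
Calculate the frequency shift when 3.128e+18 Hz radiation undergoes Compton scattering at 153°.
1.429e+17 Hz (decrease)

Convert frequency to wavelength (c = 299792458 m/s):
λ₀ = c/f₀ = 299792458/3.128e+18 = 9.5841579e-11 m = 95.8416 pm

Calculate Compton shift:
Δλ = λ_C(1 - cos(153°)) = 4.5882 pm

Final wavelength:
λ' = λ₀ + Δλ = 95.8416 + 4.5882 = 100.4297 pm

Final frequency:
f' = c/λ' = 299792458/1.0042975e-10 = 2.9850962e+18 Hz

Frequency shift (decrease):
Δf = f₀ - f' = 3.128e+18 - 2.9850962e+18 = 1.429e+17 Hz

(Intermediate values are shown rounded; full precision is carried through to the final answer.)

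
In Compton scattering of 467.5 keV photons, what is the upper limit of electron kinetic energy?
302.2910 keV

Maximum energy transfer occurs at θ = 180° (backscattering).

Initial photon: E₀ = 467.5 keV → λ₀ = 2.6521 pm

Maximum Compton shift (at 180°):
Δλ_max = 2λ_C = 2 × 2.4263 = 4.8526 pm

Final wavelength:
λ' = 2.6521 + 4.8526 = 7.5047 pm

Minimum photon energy (maximum energy to electron):
E'_min = hc/λ' = 165.2090 keV

Maximum electron kinetic energy:
K_max = E₀ - E'_min = 467.5000 - 165.2090 = 302.2910 keV

(Intermediate values are shown rounded; full precision is carried through to the final answer.)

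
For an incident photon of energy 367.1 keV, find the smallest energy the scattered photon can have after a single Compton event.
150.6488 keV (at θ = 180°)

The scattered photon has minimum energy when its wavelength is maximum, i.e., when the Compton shift Δλ = λ_C(1 − cos θ) is maximum. This occurs at θ = 180° (backscattering), giving Δλ_max = 2λ_C = 4.8526 pm.

Initial wavelength: λ₀ = hc/E₀ = 3.3774 pm
Maximum final wavelength: λ'_max = λ₀ + 2λ_C = 3.3774 + 4.8526 = 8.2300 pm
Minimum final energy: E'_min = hc/λ'_max = 150.6488 keV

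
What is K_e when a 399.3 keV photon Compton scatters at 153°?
238.1394 keV

By energy conservation: K_e = E_initial - E_final

First find the scattered photon energy:
Initial wavelength: λ = hc/E = 3.1050 pm
Compton shift: Δλ = λ_C(1 - cos(153°)) = 4.5882 pm
Final wavelength: λ' = 3.1050 + 4.5882 = 7.6932 pm
Final photon energy: E' = hc/λ' = 161.1606 keV

Electron kinetic energy:
K_e = E - E' = 399.3000 - 161.1606 = 238.1394 keV

(Intermediate values are shown rounded; full precision is carried through to the final answer.)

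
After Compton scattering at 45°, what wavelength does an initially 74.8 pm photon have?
75.5106 pm

Using the Compton formula: λ' = λ + λ_C(1 − cos θ)

For θ = 45°, cos θ = √2/2 (exact) ≈ 0.7071, so:
1 − cos 45° = 1 − (√2/2) ≈ 0.2929

Δλ = λ_C × 0.2929 = 2.4263 × 0.2929 = 0.7106 pm

λ' = 74.8 + 0.7106 = 75.5106 pm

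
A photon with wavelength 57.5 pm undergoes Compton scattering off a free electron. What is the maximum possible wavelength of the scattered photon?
62.3526 pm (at θ = 180°)

The Compton shift is Δλ = λ_C(1 − cos θ).

Since cos θ ranges from −1 to 1, the factor (1 − cos θ) ranges from 0 to 2; the maximum shift occurs at θ = 180° (backscattering):
Δλ_max = 2λ_C = 2 × 2.4263 pm = 4.8526 pm

Maximum scattered wavelength:
λ'_max = λ₀ + Δλ_max = 57.5 + 4.8526 = 62.3526 pm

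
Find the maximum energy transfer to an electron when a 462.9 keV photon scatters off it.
298.2692 keV

Maximum energy transfer occurs at θ = 180° (backscattering).

Initial photon: E₀ = 462.9 keV → λ₀ = 2.6784 pm

Maximum Compton shift (at 180°):
Δλ_max = 2λ_C = 2 × 2.4263 = 4.8526 pm

Final wavelength:
λ' = 2.6784 + 4.8526 = 7.5310 pm

Minimum photon energy (maximum energy to electron):
E'_min = hc/λ' = 164.6308 keV

Maximum electron kinetic energy:
K_max = E₀ - E'_min = 462.9000 - 164.6308 = 298.2692 keV

(Intermediate values are shown rounded; full precision is carried through to the final answer.)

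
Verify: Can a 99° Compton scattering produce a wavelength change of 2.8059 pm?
Yes, consistent

Calculate the expected shift for θ = 99°:

Δλ_expected = λ_C(1 - cos(99°))
Δλ_expected = 2.4263 × (1 - cos(99°))
Δλ_expected = 2.4263 × 1.1564
Δλ_expected = 2.8059 pm

Given shift: 2.8059 pm
Expected shift: 2.8059 pm
Difference: 0.0000 pm

The values match. This is consistent with Compton scattering at the stated angle.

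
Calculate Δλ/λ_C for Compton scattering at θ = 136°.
1.7193 λ_C

The Compton shift formula is:
Δλ = λ_C(1 - cos θ)

Dividing both sides by λ_C:
Δλ/λ_C = 1 - cos θ

For θ = 136°:
Δλ/λ_C = 1 - cos(136°)
Δλ/λ_C = 1 - -0.7193
Δλ/λ_C = 1.7193

This means the shift is 1.7193 × λ_C = 4.1717 pm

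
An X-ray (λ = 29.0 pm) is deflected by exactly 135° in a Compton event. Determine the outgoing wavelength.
33.1420 pm

Using the Compton formula: λ' = λ + λ_C(1 − cos θ)

For θ = 135°, cos θ = -√2/2 (exact) ≈ -0.7071, so:
1 − cos 135° = 1 − (-√2/2) ≈ 1.7071

Δλ = λ_C × 1.7071 = 2.4263 × 1.7071 = 4.1420 pm

λ' = 29.0 + 4.1420 = 33.1420 pm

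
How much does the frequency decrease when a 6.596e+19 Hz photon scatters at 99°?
2.518e+19 Hz (decrease)

Convert frequency to wavelength (c = 299792458 m/s):
λ₀ = c/f₀ = 299792458/6.596e+19 = 4.5450646e-12 m = 4.5451 pm

Calculate Compton shift:
Δλ = λ_C(1 - cos(99°)) = 2.8059 pm

Final wavelength:
λ' = λ₀ + Δλ = 4.5451 + 2.8059 = 7.3509 pm

Final frequency:
f' = c/λ' = 299792458/7.3509333e-12 = 4.0782911e+19 Hz

Frequency shift (decrease):
Δf = f₀ - f' = 6.596e+19 - 4.0782911e+19 = 2.518e+19 Hz

(Intermediate values are shown rounded; full precision is carried through to the final answer.)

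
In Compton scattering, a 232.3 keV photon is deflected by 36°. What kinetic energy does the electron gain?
18.5573 keV

By energy conservation: K_e = E_initial - E_final

First find the scattered photon energy:
Initial wavelength: λ = hc/E = 5.3372 pm
Compton shift: Δλ = λ_C(1 - cos(36°)) = 0.4634 pm
Final wavelength: λ' = 5.3372 + 0.4634 = 5.8006 pm
Final photon energy: E' = hc/λ' = 213.7427 keV

Electron kinetic energy:
K_e = E - E' = 232.3000 - 213.7427 = 18.5573 keV

(Intermediate values are shown rounded; full precision is carried through to the final answer.)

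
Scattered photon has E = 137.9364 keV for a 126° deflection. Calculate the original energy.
241.4001 keV

Convert final energy to wavelength (hc ≈ 1239.842 keV·pm):
λ' = hc/E' = 1239.842 / 137.9364 = 8.9885 pm

Calculate the Compton shift:
Δλ = λ_C(1 - cos(126°))
Δλ = 2.4263 × (1 - cos(126°))
Δλ = 3.8525 pm

Initial wavelength:
λ = λ' - Δλ = 8.9885 - 3.8525 = 5.1360 pm

Initial energy:
E = hc/λ = 1239.842 / 5.1360 = 241.4001 keV

(Intermediate values are shown rounded; full precision is carried through to the final answer.)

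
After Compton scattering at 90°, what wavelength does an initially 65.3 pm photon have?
67.7263 pm

Using the Compton formula: λ' = λ + λ_C(1 − cos θ)

For θ = 90°, cos θ = 0 (exact) = 0.0000, so:
1 − cos 90° = 1 − (0) = 1.0000

Δλ = λ_C × 1.0000 = 2.4263 × 1.0000 = 2.4263 pm

λ' = 65.3 + 2.4263 = 67.7263 pm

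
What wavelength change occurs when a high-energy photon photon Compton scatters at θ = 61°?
1.2500 pm

Using the Compton scattering formula:
Δλ = λ_C(1 - cos θ)

where λ_C = h/(m_e·c) ≈ 2.4263 pm is the Compton wavelength of an electron.

For θ = 61°:
cos(61°) = 0.4848
1 - cos(61°) = 0.5152

Δλ = 2.4263 × 0.5152
Δλ = 1.2500 pm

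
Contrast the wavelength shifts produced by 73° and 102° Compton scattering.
102° produces the larger shift by a factor of 1.707

Calculate both shifts using Δλ = λ_C(1 - cos θ):

For θ₁ = 73°:
Δλ₁ = 2.4263 × (1 - cos(73°))
Δλ₁ = 2.4263 × 0.7076
Δλ₁ = 1.7169 pm

For θ₂ = 102°:
Δλ₂ = 2.4263 × (1 - cos(102°))
Δλ₂ = 2.4263 × 1.2079
Δλ₂ = 2.9308 pm

The 102° angle produces the larger shift.
Ratio: 2.9308/1.7169 = 1.707

(Intermediate values are shown rounded; full precision is carried through to the final answer.)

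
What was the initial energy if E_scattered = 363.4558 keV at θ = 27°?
394.0000 keV

Convert final energy to wavelength (hc ≈ 1239.842 keV·pm):
λ' = hc/E' = 1239.842 / 363.4558 = 3.4113 pm

Calculate the Compton shift:
Δλ = λ_C(1 - cos(27°))
Δλ = 2.4263 × (1 - cos(27°))
Δλ = 0.2645 pm

Initial wavelength:
λ = λ' - Δλ = 3.4113 - 0.2645 = 3.1468 pm

Initial energy:
E = hc/λ = 1239.842 / 3.1468 = 394.0000 keV

(Intermediate values are shown rounded; full precision is carried through to the final answer.)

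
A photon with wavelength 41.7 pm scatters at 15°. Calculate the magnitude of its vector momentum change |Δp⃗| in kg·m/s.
4.1441e-24 kg·m/s

Photon momentum magnitude is p = h/λ.

Initial momentum:
p₀ = h/λ = 6.6261e-34/4.1700e-11 = 1.5890e-23 kg·m/s

After scattering:
λ' = λ + Δλ = 41.7 + 0.0827 = 41.7827 pm
p' = h/λ' = 6.6261e-34/4.1783e-11 = 1.5858e-23 kg·m/s

Momentum is a vector; the scattered photon's direction makes angle θ = 15° with the incident direction. The magnitude of the vector change Δp⃗ = p⃗₀ − p⃗' is found from the law of cosines:
|Δp⃗|² = p₀² + p'² − 2p₀p'cos θ
|Δp⃗|² = (1.5890e-23)² + (1.5858e-23)² − 2·1.5890e-23·1.5858e-23·cos(15°)
|Δp⃗| = 4.1441e-24 kg·m/s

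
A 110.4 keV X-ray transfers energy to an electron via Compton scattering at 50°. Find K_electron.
7.9097 keV

By energy conservation: K_e = E_initial - E_final

First find the scattered photon energy:
Initial wavelength: λ = hc/E = 11.2305 pm
Compton shift: Δλ = λ_C(1 - cos(50°)) = 0.8667 pm
Final wavelength: λ' = 11.2305 + 0.8667 = 12.0972 pm
Final photon energy: E' = hc/λ' = 102.4903 keV

Electron kinetic energy:
K_e = E - E' = 110.4000 - 102.4903 = 7.9097 keV

(Intermediate values are shown rounded; full precision is carried through to the final answer.)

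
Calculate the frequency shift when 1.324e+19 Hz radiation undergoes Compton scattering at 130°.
1.982e+18 Hz (decrease)

Convert frequency to wavelength (c = 299792458 m/s):
λ₀ = c/f₀ = 299792458/1.324e+19 = 2.2642935e-11 m = 22.6429 pm

Calculate Compton shift:
Δλ = λ_C(1 - cos(130°)) = 3.9859 pm

Final wavelength:
λ' = λ₀ + Δλ = 22.6429 + 3.9859 = 26.6288 pm

Final frequency:
f' = c/λ' = 299792458/2.6628847e-11 = 1.1258184e+19 Hz

Frequency shift (decrease):
Δf = f₀ - f' = 1.324e+19 - 1.1258184e+19 = 1.982e+18 Hz

(Intermediate values are shown rounded; full precision is carried through to the final answer.)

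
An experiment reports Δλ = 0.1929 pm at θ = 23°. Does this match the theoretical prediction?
Yes, consistent

Calculate the expected shift for θ = 23°:

Δλ_expected = λ_C(1 - cos(23°))
Δλ_expected = 2.4263 × (1 - cos(23°))
Δλ_expected = 2.4263 × 0.0795
Δλ_expected = 0.1929 pm

Given shift: 0.1929 pm
Expected shift: 0.1929 pm
Difference: 0.0000 pm

The values match. This is consistent with Compton scattering at the stated angle.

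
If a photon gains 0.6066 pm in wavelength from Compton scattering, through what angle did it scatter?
41.41°

From the Compton formula Δλ = λ_C(1 - cos θ), we can solve for θ:

cos θ = 1 - Δλ/λ_C

Given:
- Δλ = 0.6066 pm
- λ_C = h/(m_e·c) ≈ 2.42631024 pm

cos θ = 1 - 0.6066/2.42631024
cos θ = 1 - 0.250009
cos θ = 0.749991

θ = arccos(0.749991)
θ = 41.41°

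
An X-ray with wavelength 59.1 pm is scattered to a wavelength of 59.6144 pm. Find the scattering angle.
38.00°

First find the wavelength shift:
Δλ = λ' - λ = 59.6144 - 59.1 = 0.5144 pm

Using Δλ = λ_C(1 - cos θ), with λ_C = h/(m_e·c) ≈ 2.42631024 pm:
cos θ = 1 - Δλ/λ_C
cos θ = 1 - 0.5144/2.42631024
cos θ = 0.787991

θ = arccos(0.787991)
θ = 38.00°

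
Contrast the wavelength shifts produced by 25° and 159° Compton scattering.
159° produces the larger shift by a factor of 20.638

Calculate both shifts using Δλ = λ_C(1 - cos θ):

For θ₁ = 25°:
Δλ₁ = 2.4263 × (1 - cos(25°))
Δλ₁ = 2.4263 × 0.0937
Δλ₁ = 0.2273 pm

For θ₂ = 159°:
Δλ₂ = 2.4263 × (1 - cos(159°))
Δλ₂ = 2.4263 × 1.9336
Δλ₂ = 4.6915 pm

The 159° angle produces the larger shift.
Ratio: 4.6915/0.2273 = 20.638

(Intermediate values are shown rounded; full precision is carried through to the final answer.)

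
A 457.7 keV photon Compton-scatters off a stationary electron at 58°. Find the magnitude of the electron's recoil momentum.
2.1175e-22 kg·m/s

The electron is initially at rest, so by conservation of momentum:
p⃗_e = p⃗₀ − p⃗'  (incident photon momentum minus scattered photon momentum)

Photon momentum magnitudes (p = h/λ = E/c):
λ₀ = hc/E₀ = 2.7089 pm → p₀ = h/λ₀ = 2.4461e-22 kg·m/s
Δλ = λ_C(1 − cos 58°) = 1.1406 pm
λ' = 3.8494 pm → p' = h/λ' = 1.7213e-22 kg·m/s

The scattered photon makes angle θ = 58° with the incident direction, so by the law of cosines:
|p⃗_e|² = p₀² + p'² − 2p₀p'cos θ
|p⃗_e|² = (2.4461e-22)² + (1.7213e-22)² − 2·2.4461e-22·1.7213e-22·cos(58°)
|p⃗_e| = 2.1175e-22 kg·m/s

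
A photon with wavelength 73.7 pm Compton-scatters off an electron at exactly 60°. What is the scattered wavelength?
74.9132 pm

Using the Compton formula: λ' = λ + λ_C(1 − cos θ)

For θ = 60°, cos θ = 1/2 (exact) = 0.5000, so:
1 − cos 60° = 1 − (1/2) = 0.5000

Δλ = λ_C × 0.5000 = 2.4263 × 0.5000 = 1.2132 pm

λ' = 73.7 + 1.2132 = 74.9132 pm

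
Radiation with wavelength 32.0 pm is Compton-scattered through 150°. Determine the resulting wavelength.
36.5276 pm

Using the Compton scattering formula:
λ' = λ + Δλ = λ + λ_C(1 - cos θ)

Given:
- Initial wavelength λ = 32.0 pm
- Scattering angle θ = 150°
- Compton wavelength λ_C ≈ 2.4263 pm

Calculate the shift:
Δλ = 2.4263 × (1 - cos(150°))
Δλ = 2.4263 × 1.8660
Δλ = 4.5276 pm

Final wavelength:
λ' = 32.0 + 4.5276 = 36.5276 pm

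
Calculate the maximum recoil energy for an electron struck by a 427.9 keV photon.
267.9230 keV

Maximum energy transfer occurs at θ = 180° (backscattering).

Initial photon: E₀ = 427.9 keV → λ₀ = 2.8975 pm

Maximum Compton shift (at 180°):
Δλ_max = 2λ_C = 2 × 2.4263 = 4.8526 pm

Final wavelength:
λ' = 2.8975 + 4.8526 = 7.7501 pm

Minimum photon energy (maximum energy to electron):
E'_min = hc/λ' = 159.9770 keV

Maximum electron kinetic energy:
K_max = E₀ - E'_min = 427.9000 - 159.9770 = 267.9230 keV

(Intermediate values are shown rounded; full precision is carried through to the final answer.)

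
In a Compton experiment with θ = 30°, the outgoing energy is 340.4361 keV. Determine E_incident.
373.8000 keV

Convert final energy to wavelength (hc ≈ 1239.842 keV·pm):
λ' = hc/E' = 1239.842 / 340.4361 = 3.6419 pm

Calculate the Compton shift:
Δλ = λ_C(1 - cos(30°))
Δλ = 2.4263 × (1 - cos(30°))
Δλ = 0.3251 pm

Initial wavelength:
λ = λ' - Δλ = 3.6419 - 0.3251 = 3.3169 pm

Initial energy:
E = hc/λ = 1239.842 / 3.3169 = 373.8000 keV

(Intermediate values are shown rounded; full precision is carried through to the final answer.)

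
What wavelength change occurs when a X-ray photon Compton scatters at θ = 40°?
0.5676 pm

Using the Compton scattering formula:
Δλ = λ_C(1 - cos θ)

where λ_C = h/(m_e·c) ≈ 2.4263 pm is the Compton wavelength of an electron.

For θ = 40°:
cos(40°) = 0.7660
1 - cos(40°) = 0.2340

Δλ = 2.4263 × 0.2340
Δλ = 0.5676 pm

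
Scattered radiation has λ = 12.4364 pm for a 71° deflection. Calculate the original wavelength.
10.8000 pm

From λ' = λ + Δλ, we have λ = λ' - Δλ

First calculate the Compton shift:
Δλ = λ_C(1 - cos θ)
Δλ = 2.4263 × (1 - cos(71°))
Δλ = 2.4263 × 0.6744
Δλ = 1.6364 pm

Initial wavelength:
λ = λ' - Δλ
λ = 12.4364 - 1.6364
λ = 10.8000 pm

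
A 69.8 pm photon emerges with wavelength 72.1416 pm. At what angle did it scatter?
88.00°

First find the wavelength shift:
Δλ = λ' - λ = 72.1416 - 69.8 = 2.3416 pm

Using Δλ = λ_C(1 - cos θ), with λ_C = h/(m_e·c) ≈ 2.42631024 pm:
cos θ = 1 - Δλ/λ_C
cos θ = 1 - 2.3416/2.42631024
cos θ = 0.034913

θ = arccos(0.034913)
θ = 88.00°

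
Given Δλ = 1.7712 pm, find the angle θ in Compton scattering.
74.34°

From the Compton formula Δλ = λ_C(1 - cos θ), we can solve for θ:

cos θ = 1 - Δλ/λ_C

Given:
- Δλ = 1.7712 pm
- λ_C = h/(m_e·c) ≈ 2.42631024 pm

cos θ = 1 - 1.7712/2.42631024
cos θ = 1 - 0.729997
cos θ = 0.270003

θ = arccos(0.270003)
θ = 74.34°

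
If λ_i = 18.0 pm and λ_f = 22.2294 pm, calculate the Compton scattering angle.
138.00°

First find the wavelength shift:
Δλ = λ' - λ = 22.2294 - 18.0 = 4.2294 pm

Using Δλ = λ_C(1 - cos θ), with λ_C = h/(m_e·c) ≈ 2.42631024 pm:
cos θ = 1 - Δλ/λ_C
cos θ = 1 - 4.2294/2.42631024
cos θ = -0.743141

θ = arccos(-0.743141)
θ = 138.00°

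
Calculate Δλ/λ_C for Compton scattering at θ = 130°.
1.6428 λ_C

The Compton shift formula is:
Δλ = λ_C(1 - cos θ)

Dividing both sides by λ_C:
Δλ/λ_C = 1 - cos θ

For θ = 130°:
Δλ/λ_C = 1 - cos(130°)
Δλ/λ_C = 1 - -0.6428
Δλ/λ_C = 1.6428

This means the shift is 1.6428 × λ_C = 3.9859 pm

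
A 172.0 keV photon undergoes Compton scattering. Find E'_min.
102.7976 keV (at θ = 180°)

The scattered photon has minimum energy when its wavelength is maximum, i.e., when the Compton shift Δλ = λ_C(1 − cos θ) is maximum. This occurs at θ = 180° (backscattering), giving Δλ_max = 2λ_C = 4.8526 pm.

Initial wavelength: λ₀ = hc/E₀ = 7.2084 pm
Maximum final wavelength: λ'_max = λ₀ + 2λ_C = 7.2084 + 4.8526 = 12.0610 pm
Minimum final energy: E'_min = hc/λ'_max = 102.7976 keV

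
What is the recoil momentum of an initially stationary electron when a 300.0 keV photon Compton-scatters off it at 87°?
1.8598e-22 kg·m/s

The electron is initially at rest, so by conservation of momentum:
p⃗_e = p⃗₀ − p⃗'  (incident photon momentum minus scattered photon momentum)

Photon momentum magnitudes (p = h/λ = E/c):
λ₀ = hc/E₀ = 4.1328 pm → p₀ = h/λ₀ = 1.6033e-22 kg·m/s
Δλ = λ_C(1 − cos 87°) = 2.2993 pm
λ' = 6.4321 pm → p' = h/λ' = 1.0302e-22 kg·m/s

The scattered photon makes angle θ = 87° with the incident direction, so by the law of cosines:
|p⃗_e|² = p₀² + p'² − 2p₀p'cos θ
|p⃗_e|² = (1.6033e-22)² + (1.0302e-22)² − 2·1.6033e-22·1.0302e-22·cos(87°)
|p⃗_e| = 1.8598e-22 kg·m/s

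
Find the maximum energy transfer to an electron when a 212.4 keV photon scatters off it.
96.4176 keV

Maximum energy transfer occurs at θ = 180° (backscattering).

Initial photon: E₀ = 212.4 keV → λ₀ = 5.8373 pm

Maximum Compton shift (at 180°):
Δλ_max = 2λ_C = 2 × 2.4263 = 4.8526 pm

Final wavelength:
λ' = 5.8373 + 4.8526 = 10.6899 pm

Minimum photon energy (maximum energy to electron):
E'_min = hc/λ' = 115.9824 keV

Maximum electron kinetic energy:
K_max = E₀ - E'_min = 212.4000 - 115.9824 = 96.4176 keV

(Intermediate values are shown rounded; full precision is carried through to the final answer.)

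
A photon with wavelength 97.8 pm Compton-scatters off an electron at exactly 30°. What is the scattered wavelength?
98.1251 pm

Using the Compton formula: λ' = λ + λ_C(1 − cos θ)

For θ = 30°, cos θ = √3/2 (exact) ≈ 0.8660, so:
1 − cos 30° = 1 − (√3/2) ≈ 0.1340

Δλ = λ_C × 0.1340 = 2.4263 × 0.1340 = 0.3251 pm

λ' = 97.8 + 0.3251 = 98.1251 pm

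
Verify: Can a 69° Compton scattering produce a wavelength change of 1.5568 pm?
Yes, consistent

Calculate the expected shift for θ = 69°:

Δλ_expected = λ_C(1 - cos(69°))
Δλ_expected = 2.4263 × (1 - cos(69°))
Δλ_expected = 2.4263 × 0.6416
Δλ_expected = 1.5568 pm

Given shift: 1.5568 pm
Expected shift: 1.5568 pm
Difference: 0.0000 pm

The values match. This is consistent with Compton scattering at the stated angle.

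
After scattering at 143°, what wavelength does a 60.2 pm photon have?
64.5640 pm

Using the Compton scattering formula:
λ' = λ + Δλ = λ + λ_C(1 - cos θ)

Given:
- Initial wavelength λ = 60.2 pm
- Scattering angle θ = 143°
- Compton wavelength λ_C ≈ 2.4263 pm

Calculate the shift:
Δλ = 2.4263 × (1 - cos(143°))
Δλ = 2.4263 × 1.7986
Δλ = 4.3640 pm

Final wavelength:
λ' = 60.2 + 4.3640 = 64.5640 pm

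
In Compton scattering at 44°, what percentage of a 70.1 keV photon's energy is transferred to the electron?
0.0371 (or 3.71%)

Calculate initial and final photon energies:

Initial: E₀ = 70.1 keV → λ₀ = 17.6868 pm
Compton shift: Δλ = 0.6810 pm
Final wavelength: λ' = 18.3677 pm
Final energy: E' = 67.5011 keV

Fractional energy loss:
(E₀ - E')/E₀ = (70.1000 - 67.5011)/70.1000
= 2.5989/70.1000
= 0.0371
= 3.71%

(Intermediate values are shown rounded; full precision is carried through to the final answer.)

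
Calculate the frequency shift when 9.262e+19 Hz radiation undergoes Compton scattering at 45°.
1.667e+19 Hz (decrease)

Convert frequency to wavelength (c = 299792458 m/s):
λ₀ = c/f₀ = 299792458/9.262e+19 = 3.2368005e-12 m = 3.2368 pm

Calculate Compton shift:
Δλ = λ_C(1 - cos(45°)) = 0.7106 pm

Final wavelength:
λ' = λ₀ + Δλ = 3.2368 + 0.7106 = 3.9475 pm

Final frequency:
f' = c/λ' = 299792458/3.9474503e-12 = 7.5945848e+19 Hz

Frequency shift (decrease):
Δf = f₀ - f' = 9.262e+19 - 7.5945848e+19 = 1.667e+19 Hz

(Intermediate values are shown rounded; full precision is carried through to the final answer.)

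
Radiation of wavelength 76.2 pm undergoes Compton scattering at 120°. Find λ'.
79.8395 pm

Using the Compton formula: λ' = λ + λ_C(1 − cos θ)

For θ = 120°, cos θ = -1/2 (exact) = -0.5000, so:
1 − cos 120° = 1 − (-1/2) = 1.5000

Δλ = λ_C × 1.5000 = 2.4263 × 1.5000 = 3.6395 pm

λ' = 76.2 + 3.6395 = 79.8395 pm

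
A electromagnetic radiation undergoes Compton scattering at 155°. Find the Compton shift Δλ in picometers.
4.6253 pm

Using the Compton scattering formula:
Δλ = λ_C(1 - cos θ)

where λ_C = h/(m_e·c) ≈ 2.4263 pm is the Compton wavelength of an electron.

For θ = 155°:
cos(155°) = -0.9063
1 - cos(155°) = 1.9063

Δλ = 2.4263 × 1.9063
Δλ = 4.6253 pm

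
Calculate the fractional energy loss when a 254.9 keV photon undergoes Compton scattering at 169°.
0.4971 (or 49.71%)

Calculate initial and final photon energies:

Initial: E₀ = 254.9 keV → λ₀ = 4.8640 pm
Compton shift: Δλ = 4.8080 pm
Final wavelength: λ' = 9.6721 pm
Final energy: E' = 128.1878 keV

Fractional energy loss:
(E₀ - E')/E₀ = (254.9000 - 128.1878)/254.9000
= 126.7122/254.9000
= 0.4971
= 49.71%

(Intermediate values are shown rounded; full precision is carried through to the final answer.)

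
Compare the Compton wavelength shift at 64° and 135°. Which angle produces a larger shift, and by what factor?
135° produces the larger shift by a factor of 3.040

Calculate both shifts using Δλ = λ_C(1 - cos θ):

For θ₁ = 64°:
Δλ₁ = 2.4263 × (1 - cos(64°))
Δλ₁ = 2.4263 × 0.5616
Δλ₁ = 1.3627 pm

For θ₂ = 135°:
Δλ₂ = 2.4263 × (1 - cos(135°))
Δλ₂ = 2.4263 × 1.7071
Δλ₂ = 4.1420 pm

The 135° angle produces the larger shift.
Ratio: 4.1420/1.3627 = 3.040

(Intermediate values are shown rounded; full precision is carried through to the final answer.)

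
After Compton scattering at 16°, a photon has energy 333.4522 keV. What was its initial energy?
342.1000 keV

Convert final energy to wavelength (hc ≈ 1239.842 keV·pm):
λ' = hc/E' = 1239.842 / 333.4522 = 3.7182 pm

Calculate the Compton shift:
Δλ = λ_C(1 - cos(16°))
Δλ = 2.4263 × (1 - cos(16°))
Δλ = 0.0940 pm

Initial wavelength:
λ = λ' - Δλ = 3.7182 - 0.0940 = 3.6242 pm

Initial energy:
E = hc/λ = 1239.842 / 3.6242 = 342.1000 keV

(Intermediate values are shown rounded; full precision is carried through to the final answer.)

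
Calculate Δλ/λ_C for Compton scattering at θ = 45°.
0.2929 λ_C

The Compton shift formula is:
Δλ = λ_C(1 - cos θ)

Dividing both sides by λ_C:
Δλ/λ_C = 1 - cos θ

For θ = 45°:
Δλ/λ_C = 1 - cos(45°)
Δλ/λ_C = 1 - 0.7071
Δλ/λ_C = 0.2929

This means the shift is 0.2929 × λ_C = 0.7106 pm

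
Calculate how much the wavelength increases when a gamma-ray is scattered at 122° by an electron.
3.7121 pm

Using the Compton scattering formula:
Δλ = λ_C(1 - cos θ)

where λ_C = h/(m_e·c) ≈ 2.4263 pm is the Compton wavelength of an electron.

For θ = 122°:
cos(122°) = -0.5299
1 - cos(122°) = 1.5299

Δλ = 2.4263 × 1.5299
Δλ = 3.7121 pm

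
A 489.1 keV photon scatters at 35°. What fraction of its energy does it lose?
0.1476 (or 14.76%)

Calculate initial and final photon energies:

Initial: E₀ = 489.1 keV → λ₀ = 2.5349 pm
Compton shift: Δλ = 0.4388 pm
Final wavelength: λ' = 2.9737 pm
Final energy: E' = 416.9303 keV

Fractional energy loss:
(E₀ - E')/E₀ = (489.1000 - 416.9303)/489.1000
= 72.1697/489.1000
= 0.1476
= 14.76%

(Intermediate values are shown rounded; full precision is carried through to the final answer.)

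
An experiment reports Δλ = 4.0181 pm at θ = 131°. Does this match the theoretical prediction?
Yes, consistent

Calculate the expected shift for θ = 131°:

Δλ_expected = λ_C(1 - cos(131°))
Δλ_expected = 2.4263 × (1 - cos(131°))
Δλ_expected = 2.4263 × 1.6561
Δλ_expected = 4.0181 pm

Given shift: 4.0181 pm
Expected shift: 4.0181 pm
Difference: 0.0000 pm

The values match. This is consistent with Compton scattering at the stated angle.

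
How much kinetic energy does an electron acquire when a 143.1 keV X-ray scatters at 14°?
1.1805 keV

By energy conservation: K_e = E_initial - E_final

First find the scattered photon energy:
Initial wavelength: λ = hc/E = 8.6642 pm
Compton shift: Δλ = λ_C(1 - cos(14°)) = 0.0721 pm
Final wavelength: λ' = 8.6642 + 0.0721 = 8.7362 pm
Final photon energy: E' = hc/λ' = 141.9195 keV

Electron kinetic energy:
K_e = E - E' = 143.1000 - 141.9195 = 1.1805 keV

(Intermediate values are shown rounded; full precision is carried through to the final answer.)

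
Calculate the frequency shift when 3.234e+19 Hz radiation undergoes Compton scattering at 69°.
4.650e+18 Hz (decrease)

Convert frequency to wavelength (c = 299792458 m/s):
λ₀ = c/f₀ = 299792458/3.234e+19 = 9.2700203e-12 m = 9.2700 pm

Calculate Compton shift:
Δλ = λ_C(1 - cos(69°)) = 1.5568 pm

Final wavelength:
λ' = λ₀ + Δλ = 9.2700 + 1.5568 = 10.8268 pm

Final frequency:
f' = c/λ' = 299792458/1.0826819e-11 = 2.7689801e+19 Hz

Frequency shift (decrease):
Δf = f₀ - f' = 3.234e+19 - 2.7689801e+19 = 4.650e+18 Hz

(Intermediate values are shown rounded; full precision is carried through to the final answer.)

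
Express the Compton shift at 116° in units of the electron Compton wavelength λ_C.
1.4384 λ_C

The Compton shift formula is:
Δλ = λ_C(1 - cos θ)

Dividing both sides by λ_C:
Δλ/λ_C = 1 - cos θ

For θ = 116°:
Δλ/λ_C = 1 - cos(116°)
Δλ/λ_C = 1 - -0.4384
Δλ/λ_C = 1.4384

This means the shift is 1.4384 × λ_C = 3.4899 pm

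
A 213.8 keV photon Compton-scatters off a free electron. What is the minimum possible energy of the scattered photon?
116.3986 keV (at θ = 180°)

The scattered photon has minimum energy when its wavelength is maximum, i.e., when the Compton shift Δλ = λ_C(1 − cos θ) is maximum. This occurs at θ = 180° (backscattering), giving Δλ_max = 2λ_C = 4.8526 pm.

Initial wavelength: λ₀ = hc/E₀ = 5.7991 pm
Maximum final wavelength: λ'_max = λ₀ + 2λ_C = 5.7991 + 4.8526 = 10.6517 pm
Minimum final energy: E'_min = hc/λ'_max = 116.3986 keV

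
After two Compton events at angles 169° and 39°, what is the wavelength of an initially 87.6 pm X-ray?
92.9488 pm

Apply Compton shift twice:

First scattering at θ₁ = 169°:
Δλ₁ = λ_C(1 - cos(169°))
Δλ₁ = 2.4263 × 1.9816
Δλ₁ = 4.8080 pm

After first scattering:
λ₁ = 87.6 + 4.8080 = 92.4080 pm

Second scattering at θ₂ = 39°:
Δλ₂ = λ_C(1 - cos(39°))
Δλ₂ = 2.4263 × 0.2229
Δλ₂ = 0.5407 pm

Final wavelength:
λ₂ = 92.4080 + 0.5407 = 92.9488 pm

Total shift: Δλ_total = 4.8080 + 0.5407 = 5.3488 pm

(Intermediate values are shown rounded; full precision is carried through to the final answer.)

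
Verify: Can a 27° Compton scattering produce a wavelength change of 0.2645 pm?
Yes, consistent

Calculate the expected shift for θ = 27°:

Δλ_expected = λ_C(1 - cos(27°))
Δλ_expected = 2.4263 × (1 - cos(27°))
Δλ_expected = 2.4263 × 0.1090
Δλ_expected = 0.2645 pm

Given shift: 0.2645 pm
Expected shift: 0.2645 pm
Difference: 0.0000 pm

The values match. This is consistent with Compton scattering at the stated angle.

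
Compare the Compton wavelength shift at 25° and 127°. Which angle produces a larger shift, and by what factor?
127° produces the larger shift by a factor of 17.097

Calculate both shifts using Δλ = λ_C(1 - cos θ):

For θ₁ = 25°:
Δλ₁ = 2.4263 × (1 - cos(25°))
Δλ₁ = 2.4263 × 0.0937
Δλ₁ = 0.2273 pm

For θ₂ = 127°:
Δλ₂ = 2.4263 × (1 - cos(127°))
Δλ₂ = 2.4263 × 1.6018
Δλ₂ = 3.8865 pm

The 127° angle produces the larger shift.
Ratio: 3.8865/0.2273 = 17.097

(Intermediate values are shown rounded; full precision is carried through to the final answer.)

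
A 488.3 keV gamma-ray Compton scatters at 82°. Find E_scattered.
267.9157 keV

First convert energy to wavelength:
λ = hc/E, with hc ≈ 1239.842 keV·pm (i.e. 1239.842 eV·nm)

For E = 488.3 keV = 488300 eV:
λ = 1239.842 keV·pm / 488.3 keV
λ = 2.5391 pm

Calculate the Compton shift:
Δλ = λ_C(1 - cos(82°)) = 2.4263 × 0.8608
Δλ = 2.0886 pm

Final wavelength:
λ' = 2.5391 + 2.0886 = 4.6277 pm

Final energy:
E' = hc/λ' = 1239.842 / 4.6277 = 267.9157 keV

(Intermediate values are shown rounded; full precision is carried through to the final answer.)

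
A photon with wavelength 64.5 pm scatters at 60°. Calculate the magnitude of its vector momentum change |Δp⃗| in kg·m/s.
1.0179e-23 kg·m/s

Photon momentum magnitude is p = h/λ.

Initial momentum:
p₀ = h/λ = 6.6261e-34/6.4500e-11 = 1.0273e-23 kg·m/s

After scattering:
λ' = λ + Δλ = 64.5 + 1.2132 = 65.7132 pm
p' = h/λ' = 6.6261e-34/6.5713e-11 = 1.0083e-23 kg·m/s

Momentum is a vector; the scattered photon's direction makes angle θ = 60° with the incident direction. The magnitude of the vector change Δp⃗ = p⃗₀ − p⃗' is found from the law of cosines:
|Δp⃗|² = p₀² + p'² − 2p₀p'cos θ
|Δp⃗|² = (1.0273e-23)² + (1.0083e-23)² − 2·1.0273e-23·1.0083e-23·cos(60°)
|Δp⃗| = 1.0179e-23 kg·m/s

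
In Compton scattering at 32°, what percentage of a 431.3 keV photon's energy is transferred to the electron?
0.1137 (or 11.37%)

Calculate initial and final photon energies:

Initial: E₀ = 431.3 keV → λ₀ = 2.8747 pm
Compton shift: Δλ = 0.3687 pm
Final wavelength: λ' = 3.2433 pm
Final energy: E' = 382.2726 keV

Fractional energy loss:
(E₀ - E')/E₀ = (431.3000 - 382.2726)/431.3000
= 49.0274/431.3000
= 0.1137
= 11.37%

(Intermediate values are shown rounded; full precision is carried through to the final answer.)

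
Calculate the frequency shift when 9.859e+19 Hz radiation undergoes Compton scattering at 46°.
1.931e+19 Hz (decrease)

Convert frequency to wavelength (c = 299792458 m/s):
λ₀ = c/f₀ = 299792458/9.859e+19 = 3.0407999e-12 m = 3.0408 pm

Calculate Compton shift:
Δλ = λ_C(1 - cos(46°)) = 0.7409 pm

Final wavelength:
λ' = λ₀ + Δλ = 3.0408 + 0.7409 = 3.7817 pm

Final frequency:
f' = c/λ' = 299792458/3.7816534e-12 = 7.9275499e+19 Hz

Frequency shift (decrease):
Δf = f₀ - f' = 9.859e+19 - 7.9275499e+19 = 1.931e+19 Hz

(Intermediate values are shown rounded; full precision is carried through to the final answer.)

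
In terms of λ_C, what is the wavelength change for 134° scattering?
1.6947 λ_C

The Compton shift formula is:
Δλ = λ_C(1 - cos θ)

Dividing both sides by λ_C:
Δλ/λ_C = 1 - cos θ

For θ = 134°:
Δλ/λ_C = 1 - cos(134°)
Δλ/λ_C = 1 - -0.6947
Δλ/λ_C = 1.6947

This means the shift is 1.6947 × λ_C = 4.1118 pm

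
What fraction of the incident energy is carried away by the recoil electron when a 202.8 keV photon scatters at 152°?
0.4277 (or 42.77%)

Calculate initial and final photon energies:

Initial: E₀ = 202.8 keV → λ₀ = 6.1136 pm
Compton shift: Δλ = 4.5686 pm
Final wavelength: λ' = 10.6822 pm
Final energy: E' = 116.0658 keV

Fractional energy loss:
(E₀ - E')/E₀ = (202.8000 - 116.0658)/202.8000
= 86.7342/202.8000
= 0.4277
= 42.77%

(Intermediate values are shown rounded; full precision is carried through to the final answer.)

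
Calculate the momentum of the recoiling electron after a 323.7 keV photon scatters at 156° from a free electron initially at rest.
2.4650e-22 kg·m/s

The electron is initially at rest, so by conservation of momentum:
p⃗_e = p⃗₀ − p⃗'  (incident photon momentum minus scattered photon momentum)

Photon momentum magnitudes (p = h/λ = E/c):
λ₀ = hc/E₀ = 3.8302 pm → p₀ = h/λ₀ = 1.7299e-22 kg·m/s
Δλ = λ_C(1 − cos 156°) = 4.6429 pm
λ' = 8.4731 pm → p' = h/λ' = 7.8201e-23 kg·m/s

The scattered photon makes angle θ = 156° with the incident direction, so by the law of cosines:
|p⃗_e|² = p₀² + p'² − 2p₀p'cos θ
|p⃗_e|² = (1.7299e-22)² + (7.8201e-23)² − 2·1.7299e-22·7.8201e-23·cos(156°)
|p⃗_e| = 2.4650e-22 kg·m/s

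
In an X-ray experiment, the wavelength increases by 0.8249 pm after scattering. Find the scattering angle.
48.70°

From the Compton formula Δλ = λ_C(1 - cos θ), we can solve for θ:

cos θ = 1 - Δλ/λ_C

Given:
- Δλ = 0.8249 pm
- λ_C = h/(m_e·c) ≈ 2.42631024 pm

cos θ = 1 - 0.8249/2.42631024
cos θ = 1 - 0.339981
cos θ = 0.660019

θ = arccos(0.660019)
θ = 48.70°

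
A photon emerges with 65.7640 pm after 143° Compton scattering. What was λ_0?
61.4000 pm

From λ' = λ + Δλ, we have λ = λ' - Δλ

First calculate the Compton shift:
Δλ = λ_C(1 - cos θ)
Δλ = 2.4263 × (1 - cos(143°))
Δλ = 2.4263 × 1.7986
Δλ = 4.3640 pm

Initial wavelength:
λ = λ' - Δλ
λ = 65.7640 - 4.3640
λ = 61.4000 pm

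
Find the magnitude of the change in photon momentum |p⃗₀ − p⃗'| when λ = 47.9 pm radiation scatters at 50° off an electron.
1.1591e-23 kg·m/s

Photon momentum magnitude is p = h/λ.

Initial momentum:
p₀ = h/λ = 6.6261e-34/4.7900e-11 = 1.3833e-23 kg·m/s

After scattering:
λ' = λ + Δλ = 47.9 + 0.8667 = 48.7667 pm
p' = h/λ' = 6.6261e-34/4.8767e-11 = 1.3587e-23 kg·m/s

Momentum is a vector; the scattered photon's direction makes angle θ = 50° with the incident direction. The magnitude of the vector change Δp⃗ = p⃗₀ − p⃗' is found from the law of cosines:
|Δp⃗|² = p₀² + p'² − 2p₀p'cos θ
|Δp⃗|² = (1.3833e-23)² + (1.3587e-23)² − 2·1.3833e-23·1.3587e-23·cos(50°)
|Δp⃗| = 1.1591e-23 kg·m/s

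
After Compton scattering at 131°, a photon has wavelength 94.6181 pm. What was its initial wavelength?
90.6000 pm

From λ' = λ + Δλ, we have λ = λ' - Δλ

First calculate the Compton shift:
Δλ = λ_C(1 - cos θ)
Δλ = 2.4263 × (1 - cos(131°))
Δλ = 2.4263 × 1.6561
Δλ = 4.0181 pm

Initial wavelength:
λ = λ' - Δλ
λ = 94.6181 - 4.0181
λ = 90.6000 pm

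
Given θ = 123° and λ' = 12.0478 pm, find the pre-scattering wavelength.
8.3000 pm

From λ' = λ + Δλ, we have λ = λ' - Δλ

First calculate the Compton shift:
Δλ = λ_C(1 - cos θ)
Δλ = 2.4263 × (1 - cos(123°))
Δλ = 2.4263 × 1.5446
Δλ = 3.7478 pm

Initial wavelength:
λ = λ' - Δλ
λ = 12.0478 - 3.7478
λ = 8.3000 pm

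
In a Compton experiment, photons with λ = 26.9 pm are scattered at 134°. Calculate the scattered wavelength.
31.0118 pm

Using the Compton scattering formula:
λ' = λ + Δλ = λ + λ_C(1 - cos θ)

Given:
- Initial wavelength λ = 26.9 pm
- Scattering angle θ = 134°
- Compton wavelength λ_C ≈ 2.4263 pm

Calculate the shift:
Δλ = 2.4263 × (1 - cos(134°))
Δλ = 2.4263 × 1.6947
Δλ = 4.1118 pm

Final wavelength:
λ' = 26.9 + 4.1118 = 31.0118 pm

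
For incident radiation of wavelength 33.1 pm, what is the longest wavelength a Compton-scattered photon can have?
37.9526 pm (at θ = 180°)

The Compton shift is Δλ = λ_C(1 − cos θ).

Since cos θ ranges from −1 to 1, the factor (1 − cos θ) ranges from 0 to 2; the maximum shift occurs at θ = 180° (backscattering):
Δλ_max = 2λ_C = 2 × 2.4263 pm = 4.8526 pm

Maximum scattered wavelength:
λ'_max = λ₀ + Δλ_max = 33.1 + 4.8526 = 37.9526 pm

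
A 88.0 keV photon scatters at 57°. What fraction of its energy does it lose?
0.0727 (or 7.27%)

Calculate initial and final photon energies:

Initial: E₀ = 88.0 keV → λ₀ = 14.0891 pm
Compton shift: Δλ = 1.1048 pm
Final wavelength: λ' = 15.1940 pm
Final energy: E' = 81.6010 keV

Fractional energy loss:
(E₀ - E')/E₀ = (88.0000 - 81.6010)/88.0000
= 6.3990/88.0000
= 0.0727
= 7.27%

(Intermediate values are shown rounded; full precision is carried through to the final answer.)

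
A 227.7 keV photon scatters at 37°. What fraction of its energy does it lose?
0.0823 (or 8.23%)

Calculate initial and final photon energies:

Initial: E₀ = 227.7 keV → λ₀ = 5.4451 pm
Compton shift: Δλ = 0.4886 pm
Final wavelength: λ' = 5.9336 pm
Final energy: E' = 208.9513 keV

Fractional energy loss:
(E₀ - E')/E₀ = (227.7000 - 208.9513)/227.7000
= 18.7487/227.7000
= 0.0823
= 8.23%

(Intermediate values are shown rounded; full precision is carried through to the final answer.)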